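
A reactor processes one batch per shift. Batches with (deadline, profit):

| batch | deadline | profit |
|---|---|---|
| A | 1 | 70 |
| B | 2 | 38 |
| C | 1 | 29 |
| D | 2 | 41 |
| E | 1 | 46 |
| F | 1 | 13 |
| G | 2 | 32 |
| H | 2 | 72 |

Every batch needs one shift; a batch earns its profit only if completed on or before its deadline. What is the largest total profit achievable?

Sort by profit descending; place each in the latest free slot ≤ its deadline.
By profit: H(d2,72), A(d1,70), E(d1,46), D(d2,41), B(d2,38), G(d2,32), C(d1,29), F(d1,13)
H→slot 2; A→slot 1; E skipped; D skipped; B skipped; G skipped; C skipped; F skipped.
Profit = 70 + 72 = 142

142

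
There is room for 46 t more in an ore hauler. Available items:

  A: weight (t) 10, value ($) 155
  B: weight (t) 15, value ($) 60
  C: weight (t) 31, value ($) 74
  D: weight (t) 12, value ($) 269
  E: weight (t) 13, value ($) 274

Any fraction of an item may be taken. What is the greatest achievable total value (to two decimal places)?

742.00

Greedy by value/weight ratio, highest first.
Ratios (sorted): D 22.42, E 21.08, A 15.50, B 4.00, C 2.39
take D (12 @ 269); take E (13 @ 274); take A (10 @ 155); take 11/15 of B → 44.00. Capacity used 46/46.
Total value = 742.00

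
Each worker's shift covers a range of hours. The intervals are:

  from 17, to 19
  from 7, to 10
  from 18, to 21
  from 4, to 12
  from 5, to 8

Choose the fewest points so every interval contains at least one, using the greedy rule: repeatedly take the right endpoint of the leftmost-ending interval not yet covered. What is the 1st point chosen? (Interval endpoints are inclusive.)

Process intervals by earliest right end; each time one isn't hit yet, stab at its right endpoint.
By right end: [5,8]  [7,10]  [4,12]  [17,19]  [18,21]
[5,8] uncovered → point at 8; [17,19] uncovered → point at 19.
Points: 8, 19 (2 total).

8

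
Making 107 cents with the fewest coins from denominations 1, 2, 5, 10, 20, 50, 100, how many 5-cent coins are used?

Greedy: take as many of the largest coin as possible, then repeat with the remainder.
107 − 1×100→7 − 1×5→2 − 1×2→0
Count of 5: 1

1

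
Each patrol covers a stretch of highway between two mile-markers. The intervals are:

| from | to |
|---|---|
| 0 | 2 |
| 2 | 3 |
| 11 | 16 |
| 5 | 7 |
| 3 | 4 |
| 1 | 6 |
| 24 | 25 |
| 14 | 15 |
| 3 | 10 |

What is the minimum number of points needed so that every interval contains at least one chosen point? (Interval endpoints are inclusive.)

Sorted: [0,2] [2,3] [3,4] [1,6] [5,7] [3,10] [14,15] [11,16] [24,25]
{[0,2],[2,3]} hit by 2; {[3,4],[1,6]} hit by 4; {[5,7],[3,10]} hit by 7; {[14,15],[11,16]} hit by 15; {[24,25]} hit by 25.
Points: 2, 4, 7, 15, 25 (5 total).

5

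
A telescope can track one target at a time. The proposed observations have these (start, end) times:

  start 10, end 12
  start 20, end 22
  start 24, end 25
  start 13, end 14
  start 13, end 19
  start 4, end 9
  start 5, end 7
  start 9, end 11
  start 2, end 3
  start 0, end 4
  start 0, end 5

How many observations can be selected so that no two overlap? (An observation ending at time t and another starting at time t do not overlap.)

6

Greedy by earliest finish: after sorting by end time, pick each interval compatible with the last pick.
By end time: (2,3), (0,4), (0,5), (5,7), (4,9), (9,11), (10,12), (13,14), (13,19), (20,22), (24,25).
Pick (2,3); next start ≥ 3 → (5,7); next start ≥ 7 → (9,11); next start ≥ 11 → (13,14); next start ≥ 14 → (20,22); next start ≥ 22 → (24,25).
Selected 6 observations.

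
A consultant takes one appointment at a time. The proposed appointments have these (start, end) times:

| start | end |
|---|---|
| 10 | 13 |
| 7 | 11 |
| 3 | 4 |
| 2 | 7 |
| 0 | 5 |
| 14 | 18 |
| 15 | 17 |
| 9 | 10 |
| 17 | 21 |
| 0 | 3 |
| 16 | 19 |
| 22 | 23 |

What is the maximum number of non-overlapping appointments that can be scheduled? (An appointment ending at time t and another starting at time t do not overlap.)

7

Order by finish time; keep every interval that doesn't clash with the previous kept one.
Sorted by end: (0,3)  (3,4)  (0,5)  (2,7)  (9,10)  (7,11)  (10,13)  (15,17)  (14,18)  (16,19)  (17,21)  (22,23)
take (0,3); take (3,4); skip (0,5); skip (2,7); take (9,10); skip (7,11); take (10,13); take (15,17); skip (14,18); take (17,21); take (22,23).
Selected 7 appointments.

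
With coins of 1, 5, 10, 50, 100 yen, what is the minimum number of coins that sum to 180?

180 − 1×100→80 − 1×50→30 − 3×10→0
Total coins = 1 + 1 + 3 = 5

5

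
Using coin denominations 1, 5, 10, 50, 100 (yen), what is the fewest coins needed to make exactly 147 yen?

Greedy: take as many of the largest coin as possible, then repeat with the remainder.
147 − 1×100→47 − 4×10→7 − 1×5→2 − 2×1→0
Total coins = 1 + 4 + 1 + 2 = 8

8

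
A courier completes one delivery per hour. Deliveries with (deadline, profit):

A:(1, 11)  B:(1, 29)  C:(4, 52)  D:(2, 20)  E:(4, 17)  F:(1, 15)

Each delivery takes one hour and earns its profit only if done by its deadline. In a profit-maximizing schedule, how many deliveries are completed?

Sort by profit descending; place each in the latest free slot ≤ its deadline.
Profit order: C=52 B=29 D=20 E=17 F=15 A=11
Assign: C→slot 4, B→slot 1, D→slot 2, E→slot 3, F skipped, A skipped.
Slots: [1:B] [2:D] [3:E] [4:C]
4 of 6 scheduled.

4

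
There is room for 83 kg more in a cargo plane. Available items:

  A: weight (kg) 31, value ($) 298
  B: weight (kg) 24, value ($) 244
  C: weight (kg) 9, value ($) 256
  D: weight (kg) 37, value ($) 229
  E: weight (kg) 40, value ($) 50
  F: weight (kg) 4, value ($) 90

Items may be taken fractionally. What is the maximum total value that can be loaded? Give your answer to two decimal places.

980.84

Greedy by value/weight ratio, highest first.
Ratios (sorted): C 28.44, F 22.50, B 10.17, A 9.61, D 6.19, E 1.25
take C (9 @ 256); take F (4 @ 90); take B (24 @ 244); take A (31 @ 298); take 15/37 of D → 92.84. Capacity used 83/83.
Total value = 980.84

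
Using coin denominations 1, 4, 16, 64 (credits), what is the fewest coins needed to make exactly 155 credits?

8

Use the largest denomination that fits, subtract, and repeat.
155 − 2×64→27 − 1×16→11 − 2×4→3 − 3×1→0
Total coins = 2 + 1 + 2 + 3 = 8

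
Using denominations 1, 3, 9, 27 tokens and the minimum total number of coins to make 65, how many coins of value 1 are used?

2

65 = 2×27 + 1×9 + 2×1
Count of 1: 2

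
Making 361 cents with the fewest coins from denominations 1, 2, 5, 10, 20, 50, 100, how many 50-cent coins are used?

Greedy: take as many of the largest coin as possible, then repeat with the remainder.
361 = 3×100 + 1×50 + 1×10 + 1×1
Count of 50: 1

1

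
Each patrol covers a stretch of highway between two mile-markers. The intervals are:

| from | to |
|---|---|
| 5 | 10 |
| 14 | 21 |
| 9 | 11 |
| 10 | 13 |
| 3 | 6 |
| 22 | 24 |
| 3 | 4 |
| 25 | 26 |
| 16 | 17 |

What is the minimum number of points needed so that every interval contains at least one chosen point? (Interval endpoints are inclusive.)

By right end: [3,4]  [3,6]  [5,10]  [9,11]  [10,13]  [16,17]  [14,21]  [22,24]  [25,26]
[3,4] uncovered → point at 4; [5,10] uncovered → point at 10; [16,17] uncovered → point at 17; [22,24] uncovered → point at 24; [25,26] uncovered → point at 26.
Points: 4, 10, 17, 24, 26 (5 total).

5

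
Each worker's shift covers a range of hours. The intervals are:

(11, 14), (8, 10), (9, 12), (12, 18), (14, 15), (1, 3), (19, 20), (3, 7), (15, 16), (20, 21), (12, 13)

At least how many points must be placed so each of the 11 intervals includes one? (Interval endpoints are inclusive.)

Sort by right endpoint; whenever an interval is uncovered, place a point at its right end.
Sorted: [1,3] [3,7] [8,10] [9,12] [12,13] [11,14] [14,15] [15,16] [12,18] [19,20] [20,21]
{[1,3],[3,7]} hit by 3; {[8,10],[9,12]} hit by 10; {[12,13],[11,14]} hit by 13; {[14,15],[15,16],[12,18]} hit by 15; {[19,20],[20,21]} hit by 20.
Points: 3, 10, 13, 15, 20 (5 total).

5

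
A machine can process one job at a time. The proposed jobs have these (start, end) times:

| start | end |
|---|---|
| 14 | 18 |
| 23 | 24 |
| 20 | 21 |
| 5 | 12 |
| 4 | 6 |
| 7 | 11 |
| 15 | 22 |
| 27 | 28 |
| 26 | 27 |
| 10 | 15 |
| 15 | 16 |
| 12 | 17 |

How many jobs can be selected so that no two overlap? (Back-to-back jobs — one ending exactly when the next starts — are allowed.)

7

Sorted by end: (4,6)  (7,11)  (5,12)  (10,15)  (15,16)  (12,17)  (14,18)  (20,21)  (15,22)  (23,24)  (26,27)  (27,28)
take (4,6); take (7,11); skip (5,12); skip (10,15); take (15,16); skip (14,18); take (20,21); skip (15,22); take (23,24); take (26,27); take (27,28).
Selected 7 jobs.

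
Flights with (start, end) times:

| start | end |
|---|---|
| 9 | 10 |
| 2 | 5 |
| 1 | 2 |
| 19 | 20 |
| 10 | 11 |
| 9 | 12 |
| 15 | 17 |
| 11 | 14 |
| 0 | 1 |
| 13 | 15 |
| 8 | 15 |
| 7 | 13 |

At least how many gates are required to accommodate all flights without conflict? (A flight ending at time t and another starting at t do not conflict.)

starts: [0, 1, 2, 7, 8, 9, 9, 10, 11, 13, 15, 19]
ends:   [1, 2, 5, 10, 11, 12, 13, 14, 15, 15, 17, 20]
s0→1 e1→0 s1→1 e2→0 s2→1 e5→0 s7→1 s8→2 s9→3 s9→4  — peak 4.

4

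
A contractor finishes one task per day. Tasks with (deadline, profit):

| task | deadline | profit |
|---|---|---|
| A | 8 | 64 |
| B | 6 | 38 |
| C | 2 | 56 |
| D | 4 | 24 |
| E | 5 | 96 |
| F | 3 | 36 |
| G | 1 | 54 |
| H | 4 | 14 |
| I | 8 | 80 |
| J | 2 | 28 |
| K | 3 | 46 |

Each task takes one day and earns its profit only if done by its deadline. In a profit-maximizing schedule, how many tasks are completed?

By profit: E(d5,96), I(d8,80), A(d8,64), C(d2,56), G(d1,54), K(d3,46), B(d6,38), F(d3,36), J(d2,28), D(d4,24), H(d4,14)
E→slot 5; I→slot 8; A→slot 7; C→slot 2; G→slot 1; K→slot 3; B→slot 6; F skipped; J skipped; D→slot 4; H skipped.
8 of 11 scheduled.

8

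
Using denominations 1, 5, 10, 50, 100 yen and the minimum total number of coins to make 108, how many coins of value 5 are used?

108 = 1×100 + 1×5 + 3×1
Count of 5: 1

1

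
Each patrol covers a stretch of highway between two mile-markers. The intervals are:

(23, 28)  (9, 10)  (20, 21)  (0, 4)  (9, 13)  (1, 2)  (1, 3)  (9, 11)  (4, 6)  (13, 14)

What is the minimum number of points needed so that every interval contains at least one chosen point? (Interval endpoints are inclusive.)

6

By right end: [1,2]  [1,3]  [0,4]  [4,6]  [9,10]  [9,11]  [9,13]  [13,14]  [20,21]  [23,28]
[1,2] uncovered → point at 2; [4,6] uncovered → point at 6; [9,10] uncovered → point at 10; [13,14] uncovered → point at 14; [20,21] uncovered → point at 21; [23,28] uncovered → point at 28.
Points: 2, 6, 10, 14, 21, 28 (6 total).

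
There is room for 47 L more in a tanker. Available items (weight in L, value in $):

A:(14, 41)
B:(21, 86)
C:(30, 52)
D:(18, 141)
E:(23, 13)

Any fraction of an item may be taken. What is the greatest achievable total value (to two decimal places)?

Order: D (141/18=7.83) > B (86/21=4.10) > A (41/14=2.93) > C (52/30=1.73) > E (13/23=0.57)
Fill: take D (18 @ 141) → take B (21 @ 86) → take 8/14 of A → 23.43; 47/47 used.
Total value = 250.43

250.43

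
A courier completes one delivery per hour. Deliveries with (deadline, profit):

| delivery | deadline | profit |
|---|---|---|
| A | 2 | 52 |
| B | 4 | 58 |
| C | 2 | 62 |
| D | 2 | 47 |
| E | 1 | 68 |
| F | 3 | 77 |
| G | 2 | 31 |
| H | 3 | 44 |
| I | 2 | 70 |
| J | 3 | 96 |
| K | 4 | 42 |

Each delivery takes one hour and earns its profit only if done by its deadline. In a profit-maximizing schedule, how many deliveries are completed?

4

Take jobs in profit order; each goes to the latest open slot no later than its deadline.
By profit: J(d3,96), F(d3,77), I(d2,70), E(d1,68), C(d2,62), B(d4,58), A(d2,52), D(d2,47), H(d3,44), K(d4,42), G(d2,31)
J→slot 3; F→slot 2; I→slot 1; E skipped; C skipped; B→slot 4; A skipped; D skipped; H skipped; K skipped; G skipped.
4 of 11 scheduled.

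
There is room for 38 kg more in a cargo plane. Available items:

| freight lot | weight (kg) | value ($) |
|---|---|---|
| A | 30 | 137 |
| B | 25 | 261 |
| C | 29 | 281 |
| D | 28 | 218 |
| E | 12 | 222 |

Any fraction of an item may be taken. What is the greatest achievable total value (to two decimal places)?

492.69

Sort by value per unit weight and fill in that order.
Order: E (222/12=18.50) > B (261/25=10.44) > C (281/29=9.69) > D (218/28=7.79) > A (137/30=4.57)
Fill: take E (12 @ 222) → take B (25 @ 261) → take 1/29 of C → 9.69; 38/38 used.
Total value = 492.69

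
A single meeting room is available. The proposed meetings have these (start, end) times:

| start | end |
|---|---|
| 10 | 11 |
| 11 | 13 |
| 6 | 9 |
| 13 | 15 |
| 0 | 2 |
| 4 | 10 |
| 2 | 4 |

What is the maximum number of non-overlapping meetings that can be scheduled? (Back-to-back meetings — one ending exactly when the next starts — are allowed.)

6

Greedy by earliest finish: after sorting by end time, pick each interval compatible with the last pick.
By end time: (0,2), (2,4), (6,9), (4,10), (10,11), (11,13), (13,15).
Pick (0,2); next start ≥ 2 → (2,4); next start ≥ 4 → (6,9); next start ≥ 9 → (10,11); next start ≥ 11 → (11,13); next start ≥ 13 → (13,15).
Selected 6 meetings.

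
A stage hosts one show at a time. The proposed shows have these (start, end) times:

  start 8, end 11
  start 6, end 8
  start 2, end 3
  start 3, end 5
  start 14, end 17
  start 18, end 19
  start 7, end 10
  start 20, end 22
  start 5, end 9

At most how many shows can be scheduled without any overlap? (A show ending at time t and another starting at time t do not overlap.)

Greedy by earliest finish: after sorting by end time, pick each interval compatible with the last pick.
Sorted by end: (2,3)  (3,5)  (6,8)  (5,9)  (7,10)  (8,11)  (14,17)  (18,19)  (20,22)
take (2,3); take (3,5); take (6,8); skip (7,10); take (8,11); take (14,17); take (18,19); take (20,22).
Selected 7 shows.

7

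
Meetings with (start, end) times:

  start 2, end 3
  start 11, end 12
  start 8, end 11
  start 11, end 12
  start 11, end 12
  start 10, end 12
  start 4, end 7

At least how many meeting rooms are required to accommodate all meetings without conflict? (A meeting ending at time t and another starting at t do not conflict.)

4

The answer is the maximum number of intervals overlapping at any instant.
starts: [2, 4, 8, 10, 11, 11, 11]
ends:   [3, 7, 11, 12, 12, 12, 12]
s2→1 e3→0 s4→1 e7→0 s8→1 s10→2 e11→1 s11→2 s11→3 s11→4  — peak 4.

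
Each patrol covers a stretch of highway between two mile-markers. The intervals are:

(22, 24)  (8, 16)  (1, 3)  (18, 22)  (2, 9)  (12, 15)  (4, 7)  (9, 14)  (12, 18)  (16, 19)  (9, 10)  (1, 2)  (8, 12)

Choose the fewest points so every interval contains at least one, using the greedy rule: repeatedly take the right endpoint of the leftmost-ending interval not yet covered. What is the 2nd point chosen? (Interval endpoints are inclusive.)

Sort by right endpoint; whenever an interval is uncovered, place a point at its right end.
Sorted: [1,2] [1,3] [4,7] [2,9] [9,10] [8,12] [9,14] [12,15] [8,16] [12,18] [16,19] [18,22] [22,24]
{[1,2],[1,3]} hit by 2; {[4,7],[2,9]} hit by 7; {[9,10],[8,12],[9,14]} hit by 10; {[12,15],[8,16],[12,18]} hit by 15; {[16,19],[18,22]} hit by 19; {[22,24]} hit by 24.
Points: 2, 7, 10, 15, 19, 24 (6 total).

7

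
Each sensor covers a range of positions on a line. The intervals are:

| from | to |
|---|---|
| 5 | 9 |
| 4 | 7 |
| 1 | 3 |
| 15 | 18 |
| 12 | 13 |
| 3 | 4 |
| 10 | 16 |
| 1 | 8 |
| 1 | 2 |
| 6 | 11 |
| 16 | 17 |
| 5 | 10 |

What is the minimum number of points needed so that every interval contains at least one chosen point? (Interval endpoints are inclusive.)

Sort by right endpoint; whenever an interval is uncovered, place a point at its right end.
Sorted: [1,2] [1,3] [3,4] [4,7] [1,8] [5,9] [5,10] [6,11] [12,13] [10,16] [16,17] [15,18]
{[1,2],[1,3]} hit by 2; {[3,4],[4,7],[1,8]} hit by 4; {[5,9],[5,10],[6,11]} hit by 9; {[12,13],[10,16]} hit by 13; {[16,17],[15,18]} hit by 17.
Points: 2, 4, 9, 13, 17 (5 total).

5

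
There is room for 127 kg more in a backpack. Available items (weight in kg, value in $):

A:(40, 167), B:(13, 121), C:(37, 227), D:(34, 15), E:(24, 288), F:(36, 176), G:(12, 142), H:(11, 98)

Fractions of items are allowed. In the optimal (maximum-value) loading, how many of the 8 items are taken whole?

Greedy by value/weight ratio, highest first.
Order: E (288/24=12.00) > G (142/12=11.83) > B (121/13=9.31) > H (98/11=8.91) > C (227/37=6.14) > F (176/36=4.89) > A (167/40=4.17) > D (15/34=0.44)
Fill: take E (24 @ 288) → take G (12 @ 142) → take B (13 @ 121) → take H (11 @ 98) → take C (37 @ 227) → take 30/36 of F → 146.67; 127/127 used.
5 item(s) taken whole; one partial (take 30/36 of F).

5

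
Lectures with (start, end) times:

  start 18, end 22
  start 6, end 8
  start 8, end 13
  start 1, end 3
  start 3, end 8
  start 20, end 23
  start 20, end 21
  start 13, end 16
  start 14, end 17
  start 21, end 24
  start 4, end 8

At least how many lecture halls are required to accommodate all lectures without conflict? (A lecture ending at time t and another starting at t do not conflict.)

Count concurrent intervals with a sweep; the peak is the room count.
starts: [1, 3, 4, 6, 8, 13, 14, 18, 20, 20, 21]
ends:   [3, 8, 8, 8, 13, 16, 17, 21, 22, 23, 24]
s1→1 e3→0 s3→1 s4→2 s6→3  — peak 3.

3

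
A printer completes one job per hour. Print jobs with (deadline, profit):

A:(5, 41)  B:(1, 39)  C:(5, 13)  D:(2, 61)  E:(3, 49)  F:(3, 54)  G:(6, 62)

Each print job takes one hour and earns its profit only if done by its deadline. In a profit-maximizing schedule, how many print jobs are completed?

6

Take jobs in profit order; each goes to the latest open slot no later than its deadline.
By profit: G(d6,62), D(d2,61), F(d3,54), E(d3,49), A(d5,41), B(d1,39), C(d5,13)
G→slot 6; D→slot 2; F→slot 3; E→slot 1; A→slot 5; B skipped; C→slot 4.
6 of 7 scheduled.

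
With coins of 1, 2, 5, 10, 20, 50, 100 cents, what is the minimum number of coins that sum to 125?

3

125 = 1×100 + 1×20 + 1×5
Total coins = 1 + 1 + 1 = 3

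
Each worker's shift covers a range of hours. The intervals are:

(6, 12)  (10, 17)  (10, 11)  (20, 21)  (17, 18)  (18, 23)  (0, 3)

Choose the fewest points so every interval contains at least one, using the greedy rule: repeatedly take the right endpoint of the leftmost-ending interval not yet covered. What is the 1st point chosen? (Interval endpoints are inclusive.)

Process intervals by earliest right end; each time one isn't hit yet, stab at its right endpoint.
Sorted: [0,3] [10,11] [6,12] [10,17] [17,18] [20,21] [18,23]
{[0,3]} hit by 3; {[10,11],[6,12],[10,17]} hit by 11; {[17,18]} hit by 18; {[20,21],[18,23]} hit by 21.
Points: 3, 11, 18, 21 (4 total).

3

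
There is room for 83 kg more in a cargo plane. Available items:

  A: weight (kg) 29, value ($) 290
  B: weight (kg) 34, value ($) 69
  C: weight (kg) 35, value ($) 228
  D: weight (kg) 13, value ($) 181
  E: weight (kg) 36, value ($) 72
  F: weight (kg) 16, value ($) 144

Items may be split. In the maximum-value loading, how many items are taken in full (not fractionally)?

3

Order: D (181/13=13.92) > A (290/29=10.00) > F (144/16=9.00) > C (228/35=6.51) > B (69/34=2.03) > E (72/36=2.00)
Fill: take D (13 @ 181) → take A (29 @ 290) → take F (16 @ 144) → take 25/35 of C → 162.86; 83/83 used.
3 item(s) taken whole; one partial (take 25/35 of C).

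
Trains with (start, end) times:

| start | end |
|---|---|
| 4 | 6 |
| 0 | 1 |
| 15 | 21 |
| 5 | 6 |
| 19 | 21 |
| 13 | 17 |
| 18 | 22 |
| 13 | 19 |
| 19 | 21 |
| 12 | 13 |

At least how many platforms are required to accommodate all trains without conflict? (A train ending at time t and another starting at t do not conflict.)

4

starts: [0, 4, 5, 12, 13, 13, 15, 18, 19, 19]
ends:   [1, 6, 6, 13, 17, 19, 21, 21, 21, 22]
s0→1 e1→0 s4→1 s5→2 e6→1 e6→0 s12→1 e13→0 s13→1 s13→2 s15→3 e17→2 s18→3 e19→2 s19→3 s19→4  — peak 4.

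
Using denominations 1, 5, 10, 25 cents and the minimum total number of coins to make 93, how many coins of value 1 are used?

Use the largest denomination that fits, subtract, and repeat.
93 = 3×25 + 1×10 + 1×5 + 3×1
Count of 1: 3

3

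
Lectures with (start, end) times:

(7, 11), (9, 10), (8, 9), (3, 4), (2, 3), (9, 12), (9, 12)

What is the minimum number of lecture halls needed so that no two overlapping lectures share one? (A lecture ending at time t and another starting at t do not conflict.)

4

starts: [2, 3, 7, 8, 9, 9, 9]
ends:   [3, 4, 9, 10, 11, 12, 12]
s2→1 e3→0 s3→1 e4→0 s7→1 s8→2 e9→1 s9→2 s9→3 s9→4  — peak 4.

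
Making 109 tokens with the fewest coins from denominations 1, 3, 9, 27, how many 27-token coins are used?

Use the largest denomination that fits, subtract, and repeat.
109 = 4×27 + 1×1
Count of 27: 4

4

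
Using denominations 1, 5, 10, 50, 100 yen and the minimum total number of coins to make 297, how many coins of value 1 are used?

2

Use the largest denomination that fits, subtract, and repeat.
297 = 2×100 + 1×50 + 4×10 + 1×5 + 2×1
Count of 1: 2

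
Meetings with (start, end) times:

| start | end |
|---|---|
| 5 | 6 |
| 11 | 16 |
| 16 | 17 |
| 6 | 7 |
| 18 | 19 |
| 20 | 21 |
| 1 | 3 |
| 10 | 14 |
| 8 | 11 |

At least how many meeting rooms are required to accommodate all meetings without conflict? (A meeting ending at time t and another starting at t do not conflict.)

The answer is the maximum number of intervals overlapping at any instant.
Events (time:±→running): 1:+→1 3:-→0 5:+→1 6:-→0 6:+→1 7:-→0 8:+→1 10:+→2 … peak 2.

2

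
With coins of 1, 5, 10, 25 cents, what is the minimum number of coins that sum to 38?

5

Use the largest denomination that fits, subtract, and repeat.
38 = 1×25 + 1×10 + 3×1
Total coins = 1 + 1 + 3 = 5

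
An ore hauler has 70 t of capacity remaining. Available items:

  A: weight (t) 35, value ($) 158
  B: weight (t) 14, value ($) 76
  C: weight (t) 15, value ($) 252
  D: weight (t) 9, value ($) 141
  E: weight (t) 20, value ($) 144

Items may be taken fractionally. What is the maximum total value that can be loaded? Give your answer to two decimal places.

Greedy by value/weight ratio, highest first.
Ratios (sorted): C 16.80, D 15.67, E 7.20, B 5.43, A 4.51
take C (15 @ 252); take D (9 @ 141); take E (20 @ 144); take B (14 @ 76); take 12/35 of A → 54.17. Capacity used 70/70.
Total value = 667.17

667.17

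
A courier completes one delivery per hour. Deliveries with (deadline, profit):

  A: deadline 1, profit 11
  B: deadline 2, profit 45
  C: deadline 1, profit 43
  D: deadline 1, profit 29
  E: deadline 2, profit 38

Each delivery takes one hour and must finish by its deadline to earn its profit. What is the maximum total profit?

88

By profit: B(d2,45), C(d1,43), E(d2,38), D(d1,29), A(d1,11)
B→slot 2; C→slot 1; E skipped; D skipped; A skipped.
Profit = 43 + 45 = 88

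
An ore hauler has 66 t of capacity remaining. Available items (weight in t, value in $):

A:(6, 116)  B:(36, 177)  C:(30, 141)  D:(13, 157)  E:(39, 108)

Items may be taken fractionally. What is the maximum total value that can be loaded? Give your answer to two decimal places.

Greedy by value/weight ratio, highest first.
Order: A (116/6=19.33) > D (157/13=12.08) > B (177/36=4.92) > C (141/30=4.70) > E (108/39=2.77)
Fill: take A (6 @ 116) → take D (13 @ 157) → take B (36 @ 177) → take 11/30 of C → 51.70; 66/66 used.
Total value = 501.70

501.70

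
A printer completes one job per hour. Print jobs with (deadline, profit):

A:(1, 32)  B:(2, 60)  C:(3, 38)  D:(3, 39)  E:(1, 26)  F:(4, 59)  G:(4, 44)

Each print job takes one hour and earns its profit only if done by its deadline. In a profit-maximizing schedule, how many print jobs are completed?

Sort by profit descending; place each in the latest free slot ≤ its deadline.
Profit order: B=60 F=59 G=44 D=39 C=38 A=32 E=26
Assign: B→slot 2, F→slot 4, G→slot 3, D→slot 1, C skipped, A skipped, E skipped.
Slots: [1:D] [2:B] [3:G] [4:F]
4 of 7 scheduled.

4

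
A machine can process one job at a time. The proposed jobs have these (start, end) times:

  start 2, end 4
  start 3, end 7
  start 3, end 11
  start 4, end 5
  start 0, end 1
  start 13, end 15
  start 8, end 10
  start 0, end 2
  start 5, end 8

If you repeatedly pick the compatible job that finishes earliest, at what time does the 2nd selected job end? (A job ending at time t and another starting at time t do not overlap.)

4

Greedy by earliest finish: after sorting by end time, pick each interval compatible with the last pick.
By end time: (0,1), (0,2), (2,4), (4,5), (3,7), (5,8), (8,10), (3,11), (13,15).
Pick (0,1); next start ≥ 1 → (2,4); next start ≥ 4 → (4,5); next start ≥ 5 → (5,8); next start ≥ 8 → (8,10); next start ≥ 10 → (13,15).
Selected: (0,1) (2,4) (4,5) (5,8) (8,10) (13,15)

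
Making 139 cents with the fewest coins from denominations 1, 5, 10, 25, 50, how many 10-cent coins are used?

1

Greedy: take as many of the largest coin as possible, then repeat with the remainder.
139 = 2×50 + 1×25 + 1×10 + 4×1
Count of 10: 1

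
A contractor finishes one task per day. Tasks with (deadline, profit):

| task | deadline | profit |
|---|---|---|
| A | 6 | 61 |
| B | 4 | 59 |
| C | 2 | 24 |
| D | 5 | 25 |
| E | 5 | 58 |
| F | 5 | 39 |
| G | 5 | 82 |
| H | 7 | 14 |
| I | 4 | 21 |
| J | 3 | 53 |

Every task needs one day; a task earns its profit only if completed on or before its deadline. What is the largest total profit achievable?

Profit order: G=82 A=61 B=59 E=58 J=53 F=39 D=25 C=24 I=21 H=14
Assign: G→slot 5, A→slot 6, B→slot 4, E→slot 3, J→slot 2, F→slot 1, D skipped, C skipped, I skipped, H→slot 7.
Slots: [1:F] [2:J] [3:E] [4:B] [5:G] [6:A] [7:H]
Profit = 39 + 53 + 58 + 59 + 82 + 61 + 14 = 366

366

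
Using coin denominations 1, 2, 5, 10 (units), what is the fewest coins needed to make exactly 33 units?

Use the largest denomination that fits, subtract, and repeat.
33 = 3×10 + 1×2 + 1×1
Total coins = 3 + 1 + 1 = 5

5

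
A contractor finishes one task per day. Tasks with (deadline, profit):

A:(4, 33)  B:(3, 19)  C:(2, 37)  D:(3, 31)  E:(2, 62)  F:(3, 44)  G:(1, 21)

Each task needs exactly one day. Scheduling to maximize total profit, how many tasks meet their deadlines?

By profit: E(d2,62), F(d3,44), C(d2,37), A(d4,33), D(d3,31), G(d1,21), B(d3,19)
E→slot 2; F→slot 3; C→slot 1; A→slot 4; D skipped; G skipped; B skipped.
4 of 7 scheduled.

4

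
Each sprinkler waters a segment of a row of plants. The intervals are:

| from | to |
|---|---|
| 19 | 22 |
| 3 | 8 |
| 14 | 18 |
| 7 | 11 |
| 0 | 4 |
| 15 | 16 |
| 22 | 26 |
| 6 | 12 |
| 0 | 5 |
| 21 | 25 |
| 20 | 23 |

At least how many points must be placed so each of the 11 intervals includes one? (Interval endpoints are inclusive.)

Process intervals by earliest right end; each time one isn't hit yet, stab at its right endpoint.
Sorted: [0,4] [0,5] [3,8] [7,11] [6,12] [15,16] [14,18] [19,22] [20,23] [21,25] [22,26]
{[0,4],[0,5],[3,8]} hit by 4; {[7,11],[6,12]} hit by 11; {[15,16],[14,18]} hit by 16; {[19,22],[20,23],[21,25],[22,26]} hit by 22.
Points: 4, 11, 16, 22 (4 total).

4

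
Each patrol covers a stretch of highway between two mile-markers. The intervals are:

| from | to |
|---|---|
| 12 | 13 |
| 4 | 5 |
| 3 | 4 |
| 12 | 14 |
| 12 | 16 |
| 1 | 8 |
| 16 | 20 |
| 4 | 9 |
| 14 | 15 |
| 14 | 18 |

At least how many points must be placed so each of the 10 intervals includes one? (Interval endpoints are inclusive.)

4

By right end: [3,4]  [4,5]  [1,8]  [4,9]  [12,13]  [12,14]  [14,15]  [12,16]  [14,18]  [16,20]
[3,4] uncovered → point at 4; [12,13] uncovered → point at 13; [14,15] uncovered → point at 15; [16,20] uncovered → point at 20.
Points: 4, 13, 15, 20 (4 total).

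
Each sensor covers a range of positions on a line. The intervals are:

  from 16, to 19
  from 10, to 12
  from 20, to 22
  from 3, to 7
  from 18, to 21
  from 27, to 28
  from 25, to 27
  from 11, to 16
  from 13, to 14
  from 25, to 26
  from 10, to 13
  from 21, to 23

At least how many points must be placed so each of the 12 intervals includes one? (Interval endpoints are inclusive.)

Process intervals by earliest right end; each time one isn't hit yet, stab at its right endpoint.
By right end: [3,7]  [10,12]  [10,13]  [13,14]  [11,16]  [16,19]  [18,21]  [20,22]  [21,23]  [25,26]  [25,27]  [27,28]
[3,7] uncovered → point at 7; [10,12] uncovered → point at 12; [13,14] uncovered → point at 14; [16,19] uncovered → point at 19; [20,22] uncovered → point at 22; [25,26] uncovered → point at 26; [27,28] uncovered → point at 28.
Points: 7, 12, 14, 19, 22, 26, 28 (7 total).

7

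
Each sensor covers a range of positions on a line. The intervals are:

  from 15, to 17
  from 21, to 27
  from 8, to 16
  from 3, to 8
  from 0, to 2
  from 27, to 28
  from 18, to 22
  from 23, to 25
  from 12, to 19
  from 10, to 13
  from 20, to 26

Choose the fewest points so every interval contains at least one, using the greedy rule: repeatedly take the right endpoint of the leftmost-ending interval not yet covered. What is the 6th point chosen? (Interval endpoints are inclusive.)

Process intervals by earliest right end; each time one isn't hit yet, stab at its right endpoint.
By right end: [0,2]  [3,8]  [10,13]  [8,16]  [15,17]  [12,19]  [18,22]  [23,25]  [20,26]  [21,27]  [27,28]
[0,2] uncovered → point at 2; [3,8] uncovered → point at 8; [10,13] uncovered → point at 13; [15,17] uncovered → point at 17; [18,22] uncovered → point at 22; [23,25] uncovered → point at 25; [27,28] uncovered → point at 28.
Points: 2, 8, 13, 17, 22, 25, 28 (7 total).

25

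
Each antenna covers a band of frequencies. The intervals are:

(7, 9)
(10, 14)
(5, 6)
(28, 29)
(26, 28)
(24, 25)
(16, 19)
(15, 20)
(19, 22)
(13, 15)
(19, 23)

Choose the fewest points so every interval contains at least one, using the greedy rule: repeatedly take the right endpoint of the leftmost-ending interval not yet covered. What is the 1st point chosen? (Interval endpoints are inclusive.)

Sort by right endpoint; whenever an interval is uncovered, place a point at its right end.
Sorted: [5,6] [7,9] [10,14] [13,15] [16,19] [15,20] [19,22] [19,23] [24,25] [26,28] [28,29]
{[5,6]} hit by 6; {[7,9]} hit by 9; {[10,14],[13,15]} hit by 14; {[16,19],[15,20],[19,22],[19,23]} hit by 19; {[24,25]} hit by 25; {[26,28],[28,29]} hit by 28.
Points: 6, 9, 14, 19, 25, 28 (6 total).

6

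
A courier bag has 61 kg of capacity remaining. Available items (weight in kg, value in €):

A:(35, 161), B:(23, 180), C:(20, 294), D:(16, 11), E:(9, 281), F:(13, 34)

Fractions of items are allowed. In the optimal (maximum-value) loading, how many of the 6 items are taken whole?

3

Ratios (sorted): E 31.22, C 14.70, B 7.83, A 4.60, F 2.62, D 0.69
take E (9 @ 281); take C (20 @ 294); take B (23 @ 180); take 9/35 of A → 41.40. Capacity used 61/61.
3 item(s) taken whole; one partial (take 9/35 of A).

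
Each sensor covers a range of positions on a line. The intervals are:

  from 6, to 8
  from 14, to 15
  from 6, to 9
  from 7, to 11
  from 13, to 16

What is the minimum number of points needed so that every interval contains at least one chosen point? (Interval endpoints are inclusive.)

Sorted: [6,8] [6,9] [7,11] [14,15] [13,16]
{[6,8],[6,9],[7,11]} hit by 8; {[14,15],[13,16]} hit by 15.
Points: 8, 15 (2 total).

2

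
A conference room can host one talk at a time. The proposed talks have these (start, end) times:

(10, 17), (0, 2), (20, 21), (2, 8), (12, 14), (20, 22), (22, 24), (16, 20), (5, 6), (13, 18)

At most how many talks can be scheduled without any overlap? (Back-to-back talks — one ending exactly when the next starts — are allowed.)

6

Order by finish time; keep every interval that doesn't clash with the previous kept one.
By end time: (0,2), (5,6), (2,8), (12,14), (10,17), (13,18), (16,20), (20,21), (20,22), (22,24).
Pick (0,2); next start ≥ 2 → (5,6); next start ≥ 6 → (12,14); next start ≥ 14 → (16,20); next start ≥ 20 → (20,21); next start ≥ 21 → (22,24).
Selected 6 talks.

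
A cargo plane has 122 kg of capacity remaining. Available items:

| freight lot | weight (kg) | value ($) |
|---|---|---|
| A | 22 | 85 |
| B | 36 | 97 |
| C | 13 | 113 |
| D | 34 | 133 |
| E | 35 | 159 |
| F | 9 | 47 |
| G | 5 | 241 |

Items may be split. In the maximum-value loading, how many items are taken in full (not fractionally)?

6

Sort by value per unit weight and fill in that order.
Order: G (241/5=48.20) > C (113/13=8.69) > F (47/9=5.22) > E (159/35=4.54) > D (133/34=3.91) > A (85/22=3.86) > B (97/36=2.69)
Fill: take G (5 @ 241) → take C (13 @ 113) → take F (9 @ 47) → take E (35 @ 159) → take D (34 @ 133) → take A (22 @ 85) → take 4/36 of B → 10.78; 122/122 used.
6 item(s) taken whole; one partial (take 4/36 of B).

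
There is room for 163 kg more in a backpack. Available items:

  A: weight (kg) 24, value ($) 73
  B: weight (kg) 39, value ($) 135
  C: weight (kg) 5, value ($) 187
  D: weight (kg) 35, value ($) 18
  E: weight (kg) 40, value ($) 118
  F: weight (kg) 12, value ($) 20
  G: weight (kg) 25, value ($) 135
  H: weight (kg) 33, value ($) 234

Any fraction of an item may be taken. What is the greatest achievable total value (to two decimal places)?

873.15

Sort by value per unit weight and fill in that order.
Ratios (sorted): C 37.40, H 7.09, G 5.40, B 3.46, A 3.04, E 2.95, F 1.67, D 0.51
take C (5 @ 187); take H (33 @ 234); take G (25 @ 135); take B (39 @ 135); take A (24 @ 73); take 37/40 of E → 109.15. Capacity used 163/163.
Total value = 873.15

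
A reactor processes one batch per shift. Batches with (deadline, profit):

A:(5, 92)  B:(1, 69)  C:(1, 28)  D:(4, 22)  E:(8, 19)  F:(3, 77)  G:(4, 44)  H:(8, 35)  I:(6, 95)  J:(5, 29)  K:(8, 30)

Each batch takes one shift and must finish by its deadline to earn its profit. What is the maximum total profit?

By profit: I(d6,95), A(d5,92), F(d3,77), B(d1,69), G(d4,44), H(d8,35), K(d8,30), J(d5,29), C(d1,28), D(d4,22), E(d8,19)
I→slot 6; A→slot 5; F→slot 3; B→slot 1; G→slot 4; H→slot 8; K→slot 7; J→slot 2; C skipped; D skipped; E skipped.
Profit = 69 + 29 + 77 + 44 + 92 + 95 + 30 + 35 = 471

471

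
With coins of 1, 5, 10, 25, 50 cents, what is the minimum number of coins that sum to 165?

5

Greedy: take as many of the largest coin as possible, then repeat with the remainder.
165 = 3×50 + 1×10 + 1×5
Total coins = 3 + 1 + 1 = 5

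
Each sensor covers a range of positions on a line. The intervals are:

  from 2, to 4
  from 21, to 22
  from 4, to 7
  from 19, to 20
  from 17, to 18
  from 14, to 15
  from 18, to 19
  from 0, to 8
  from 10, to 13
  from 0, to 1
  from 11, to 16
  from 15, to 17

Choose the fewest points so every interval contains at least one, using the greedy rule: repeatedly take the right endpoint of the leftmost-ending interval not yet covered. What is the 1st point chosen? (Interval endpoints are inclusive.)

Sorted: [0,1] [2,4] [4,7] [0,8] [10,13] [14,15] [11,16] [15,17] [17,18] [18,19] [19,20] [21,22]
{[0,1]} hit by 1; {[2,4],[4,7],[0,8]} hit by 4; {[10,13]} hit by 13; {[14,15],[11,16],[15,17]} hit by 15; {[17,18],[18,19]} hit by 18; {[19,20]} hit by 20; {[21,22]} hit by 22.
Points: 1, 4, 13, 15, 18, 20, 22 (7 total).

1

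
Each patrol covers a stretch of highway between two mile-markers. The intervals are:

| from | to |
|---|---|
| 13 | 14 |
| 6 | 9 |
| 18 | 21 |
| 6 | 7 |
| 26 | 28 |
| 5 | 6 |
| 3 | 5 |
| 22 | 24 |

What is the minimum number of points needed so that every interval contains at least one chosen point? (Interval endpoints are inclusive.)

Sorted: [3,5] [5,6] [6,7] [6,9] [13,14] [18,21] [22,24] [26,28]
{[3,5],[5,6]} hit by 5; {[6,7],[6,9]} hit by 7; {[13,14]} hit by 14; {[18,21]} hit by 21; {[22,24]} hit by 24; {[26,28]} hit by 28.
Points: 5, 7, 14, 21, 24, 28 (6 total).

6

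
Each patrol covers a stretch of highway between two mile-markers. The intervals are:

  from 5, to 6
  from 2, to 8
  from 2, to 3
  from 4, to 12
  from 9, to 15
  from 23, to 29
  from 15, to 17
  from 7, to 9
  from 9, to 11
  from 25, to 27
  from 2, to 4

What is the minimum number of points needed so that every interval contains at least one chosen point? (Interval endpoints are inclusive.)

5

Sort by right endpoint; whenever an interval is uncovered, place a point at its right end.
By right end: [2,3]  [2,4]  [5,6]  [2,8]  [7,9]  [9,11]  [4,12]  [9,15]  [15,17]  [25,27]  [23,29]
[2,3] uncovered → point at 3; [5,6] uncovered → point at 6; [7,9] uncovered → point at 9; [15,17] uncovered → point at 17; [25,27] uncovered → point at 27.
Points: 3, 6, 9, 17, 27 (5 total).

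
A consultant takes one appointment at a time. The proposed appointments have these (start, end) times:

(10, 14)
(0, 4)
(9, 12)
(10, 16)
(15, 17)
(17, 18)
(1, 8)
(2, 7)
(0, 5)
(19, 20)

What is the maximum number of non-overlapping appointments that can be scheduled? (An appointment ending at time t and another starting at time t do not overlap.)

Order by finish time; keep every interval that doesn't clash with the previous kept one.
By end time: (0,4), (0,5), (2,7), (1,8), (9,12), (10,14), (10,16), (15,17), (17,18), (19,20).
Pick (0,4); next start ≥ 4 → (9,12); next start ≥ 12 → (15,17); next start ≥ 17 → (17,18); next start ≥ 18 → (19,20).
Selected 5 appointments.

5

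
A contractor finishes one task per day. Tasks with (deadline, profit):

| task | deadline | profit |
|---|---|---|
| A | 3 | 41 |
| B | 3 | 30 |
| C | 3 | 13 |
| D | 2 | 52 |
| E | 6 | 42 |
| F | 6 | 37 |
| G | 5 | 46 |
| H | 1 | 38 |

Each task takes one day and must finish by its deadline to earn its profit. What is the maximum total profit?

By profit: D(d2,52), G(d5,46), E(d6,42), A(d3,41), H(d1,38), F(d6,37), B(d3,30), C(d3,13)
D→slot 2; G→slot 5; E→slot 6; A→slot 3; H→slot 1; F→slot 4; B skipped; C skipped.
Profit = 38 + 52 + 41 + 37 + 46 + 42 = 256

256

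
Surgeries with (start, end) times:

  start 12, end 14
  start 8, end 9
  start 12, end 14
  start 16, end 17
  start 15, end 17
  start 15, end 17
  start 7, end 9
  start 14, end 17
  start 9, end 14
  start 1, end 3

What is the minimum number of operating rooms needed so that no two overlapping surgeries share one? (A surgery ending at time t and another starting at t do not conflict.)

The answer is the maximum number of intervals overlapping at any instant.
Events (time:±→running): 1:+→1 3:-→0 7:+→1 8:+→2 9:-→1 9:-→0 9:+→1 12:+→2 12:+→3 14:-→2 14:-→1 14:-→0 14:+→1 15:+→2 15:+→3 16:+→4 … peak 4.

4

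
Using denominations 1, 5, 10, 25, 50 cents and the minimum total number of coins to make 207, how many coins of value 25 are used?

0

Use the largest denomination that fits, subtract, and repeat.
207 − 4×50→7 − 1×5→2 − 2×1→0
Count of 25: 0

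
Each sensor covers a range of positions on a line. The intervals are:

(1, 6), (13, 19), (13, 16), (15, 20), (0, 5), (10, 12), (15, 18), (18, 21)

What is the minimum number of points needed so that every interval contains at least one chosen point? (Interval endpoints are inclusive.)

4

Sort by right endpoint; whenever an interval is uncovered, place a point at its right end.
By right end: [0,5]  [1,6]  [10,12]  [13,16]  [15,18]  [13,19]  [15,20]  [18,21]
[0,5] uncovered → point at 5; [10,12] uncovered → point at 12; [13,16] uncovered → point at 16; [18,21] uncovered → point at 21.
Points: 5, 12, 16, 21 (4 total).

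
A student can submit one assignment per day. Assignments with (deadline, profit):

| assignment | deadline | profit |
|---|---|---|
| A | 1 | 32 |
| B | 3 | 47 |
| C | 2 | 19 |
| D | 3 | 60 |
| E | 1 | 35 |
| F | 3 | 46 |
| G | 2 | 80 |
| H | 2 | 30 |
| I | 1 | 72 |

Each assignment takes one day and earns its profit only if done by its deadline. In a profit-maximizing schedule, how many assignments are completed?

3

By profit: G(d2,80), I(d1,72), D(d3,60), B(d3,47), F(d3,46), E(d1,35), A(d1,32), H(d2,30), C(d2,19)
G→slot 2; I→slot 1; D→slot 3; B skipped; F skipped; E skipped; A skipped; H skipped; C skipped.
3 of 9 scheduled.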